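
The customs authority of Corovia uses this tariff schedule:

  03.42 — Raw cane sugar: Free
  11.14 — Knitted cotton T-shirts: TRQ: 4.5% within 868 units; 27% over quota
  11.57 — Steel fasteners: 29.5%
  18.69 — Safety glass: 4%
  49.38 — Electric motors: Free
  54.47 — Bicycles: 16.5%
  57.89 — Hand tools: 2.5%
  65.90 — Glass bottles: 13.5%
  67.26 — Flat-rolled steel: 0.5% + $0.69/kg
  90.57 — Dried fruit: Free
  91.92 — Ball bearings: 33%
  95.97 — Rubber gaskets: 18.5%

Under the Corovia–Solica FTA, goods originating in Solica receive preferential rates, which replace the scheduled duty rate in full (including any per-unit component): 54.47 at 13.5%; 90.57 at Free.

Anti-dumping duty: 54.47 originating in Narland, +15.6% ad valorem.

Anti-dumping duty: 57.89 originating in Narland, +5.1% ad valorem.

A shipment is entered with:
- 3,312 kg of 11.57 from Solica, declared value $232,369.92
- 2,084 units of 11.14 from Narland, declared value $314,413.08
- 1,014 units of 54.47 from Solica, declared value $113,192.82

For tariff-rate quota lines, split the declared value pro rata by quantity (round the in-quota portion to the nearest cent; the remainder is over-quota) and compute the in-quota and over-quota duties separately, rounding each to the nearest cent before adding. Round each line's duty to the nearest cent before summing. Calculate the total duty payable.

$139,256.78

Line 1 (11.57, Solica, 3,312 kg, $232,369.92):
Base rate for 11.57 is 29.5%.
Origin Solica is the FTA partner but 11.57 is not on the preference list; base rate stands.
Duty = $232,369.92 × 29.5% = $68,549.13.
Line 2 (11.14, Narland, 2,084 units, $314,413.08):
Code 11.14 is under a tariff-rate quota (threshold 868 units). In-quota: 868 units at 4.5%; over-quota: 1,216 units at 27%.
Pro-rata value split: in-quota = $314,413.08 × 868/2,084 = $130,955.16; over-quota = $314,413.08 − $130,955.16 = $183,457.92.
In-quota duty = $130,955.16 × 4.5% = $5,892.98. Over-quota duty = $183,457.92 × 27% = $49,533.64.
Line duty = $5,892.98 + $49,533.64 = $55,426.62.
Line 3 (54.47, Solica, 1,014 units, $113,192.82):
Base rate for 54.47 is 16.5%.
Origin Solica qualifies under the Corovia–Solica agreement and 54.47 is covered: preferential rate 13.5% applies instead.
The additional-duty order on 54.47 targets Narland, not Solica; it does not apply.
Duty = $113,192.82 × 13.5% = $15,281.03.
Total = $68,549.13 + $55,426.62 + $15,281.03 = $139,256.78.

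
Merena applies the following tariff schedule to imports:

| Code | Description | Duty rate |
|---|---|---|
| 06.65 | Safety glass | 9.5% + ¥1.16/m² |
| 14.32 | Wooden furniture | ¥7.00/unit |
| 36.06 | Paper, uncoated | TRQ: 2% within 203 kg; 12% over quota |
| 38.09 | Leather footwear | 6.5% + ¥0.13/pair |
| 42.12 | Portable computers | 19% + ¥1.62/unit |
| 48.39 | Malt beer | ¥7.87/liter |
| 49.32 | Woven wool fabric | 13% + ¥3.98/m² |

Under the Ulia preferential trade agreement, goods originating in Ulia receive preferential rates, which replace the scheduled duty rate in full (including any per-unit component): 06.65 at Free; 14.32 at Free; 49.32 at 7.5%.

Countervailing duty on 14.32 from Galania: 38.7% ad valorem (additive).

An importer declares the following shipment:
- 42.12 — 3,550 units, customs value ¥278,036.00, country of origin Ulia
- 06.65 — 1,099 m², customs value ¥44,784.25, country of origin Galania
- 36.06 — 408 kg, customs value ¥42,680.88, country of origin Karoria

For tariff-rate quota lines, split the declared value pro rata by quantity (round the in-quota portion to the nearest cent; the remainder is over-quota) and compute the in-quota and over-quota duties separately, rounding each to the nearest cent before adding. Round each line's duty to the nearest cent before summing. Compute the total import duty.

¥67,105.31

Line 1 (42.12, Ulia, 3,550 units, ¥278,036.00):
Base rate for 42.12 is 19% + ¥1.62/unit.
Origin Ulia is the FTA partner but 42.12 is not on the preference list; base rate stands.
Duty = ¥278,036.00 × 19% + 3,550 × ¥1.62 = ¥58,577.84.
Line 2 (06.65, Galania, 1,099 m², ¥44,784.25):
Base rate for 06.65 is 9.5% + ¥1.16/m².
06.65 has an FTA preferential rate, but origin Galania is not Ulia; base rate stands.
Duty = ¥44,784.25 × 9.5% + 1,099 × ¥1.16 = ¥5,529.34.
Line 3 (36.06, Karoria, 408 kg, ¥42,680.88):
Code 36.06 is under a tariff-rate quota (threshold 203 kg). In-quota: 203 kg at 2%; over-quota: 205 kg at 12%.
Pro-rata value split: in-quota = ¥42,680.88 × 203/408 = ¥21,235.83; over-quota = ¥42,680.88 − ¥21,235.83 = ¥21,445.05.
In-quota duty = ¥21,235.83 × 2% = ¥424.72. Over-quota duty = ¥21,445.05 × 12% = ¥2,573.41.
Line duty = ¥424.72 + ¥2,573.41 = ¥2,998.13.
Total = ¥58,577.84 + ¥5,529.34 + ¥2,998.13 = ¥67,105.31.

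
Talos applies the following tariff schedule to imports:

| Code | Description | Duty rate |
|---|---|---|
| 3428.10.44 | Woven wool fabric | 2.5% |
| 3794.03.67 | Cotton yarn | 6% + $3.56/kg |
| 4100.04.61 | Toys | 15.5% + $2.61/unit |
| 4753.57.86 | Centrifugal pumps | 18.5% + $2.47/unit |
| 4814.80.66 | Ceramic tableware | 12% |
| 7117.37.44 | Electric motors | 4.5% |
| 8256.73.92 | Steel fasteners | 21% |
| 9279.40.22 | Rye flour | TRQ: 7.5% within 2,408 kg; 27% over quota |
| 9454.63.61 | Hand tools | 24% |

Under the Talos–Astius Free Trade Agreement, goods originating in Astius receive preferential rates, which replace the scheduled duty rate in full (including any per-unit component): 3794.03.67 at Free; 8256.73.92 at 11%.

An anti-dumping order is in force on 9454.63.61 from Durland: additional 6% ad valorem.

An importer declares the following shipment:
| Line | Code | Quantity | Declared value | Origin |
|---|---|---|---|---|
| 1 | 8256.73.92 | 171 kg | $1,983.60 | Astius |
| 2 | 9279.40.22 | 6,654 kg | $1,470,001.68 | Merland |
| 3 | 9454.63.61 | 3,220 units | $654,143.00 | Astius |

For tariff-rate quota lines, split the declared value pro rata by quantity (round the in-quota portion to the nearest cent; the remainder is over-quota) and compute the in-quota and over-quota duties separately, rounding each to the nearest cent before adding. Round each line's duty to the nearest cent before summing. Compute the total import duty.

$450,377.78

Line 1 (8256.73.92, Astius, 171 kg, $1,983.60):
Base rate for 8256.73.92 is 21%.
Origin Astius qualifies under the Talos–Astius agreement and 8256.73.92 is covered: preferential rate 11% applies instead.
Duty = $1,983.60 × 11% = $218.20.
Line 2 (9279.40.22, Merland, 6,654 kg, $1,470,001.68):
Code 9279.40.22 is under a tariff-rate quota (threshold 2,408 kg). In-quota: 2,408 kg at 7.5%; over-quota: 4,246 kg at 27%.
Pro-rata value split: in-quota = $1,470,001.68 × 2,408/6,654 = $531,975.36; over-quota = $1,470,001.68 − $531,975.36 = $938,026.32.
In-quota duty = $531,975.36 × 7.5% = $39,898.15. Over-quota duty = $938,026.32 × 27% = $253,267.11.
Line duty = $39,898.15 + $253,267.11 = $293,165.26.
Line 3 (9454.63.61, Astius, 3,220 units, $654,143.00):
Base rate for 9454.63.61 is 24%.
Origin Astius is the FTA partner but 9454.63.61 is not on the preference list; base rate stands.
The additional-duty order on 9454.63.61 targets Durland, not Astius; it does not apply.
Duty = $654,143.00 × 24% = $156,994.32.
Total = $218.20 + $293,165.26 + $156,994.32 = $450,377.78.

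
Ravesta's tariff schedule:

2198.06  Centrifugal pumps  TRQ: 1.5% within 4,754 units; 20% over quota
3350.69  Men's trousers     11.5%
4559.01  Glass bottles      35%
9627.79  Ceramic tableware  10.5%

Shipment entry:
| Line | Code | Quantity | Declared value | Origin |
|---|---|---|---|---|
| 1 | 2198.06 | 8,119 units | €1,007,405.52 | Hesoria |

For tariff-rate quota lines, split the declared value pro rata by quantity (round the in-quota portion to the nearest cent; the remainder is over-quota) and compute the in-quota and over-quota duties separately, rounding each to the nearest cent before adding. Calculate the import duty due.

€92,353.98

Line 1 (2198.06, Hesoria, 8,119 units, €1,007,405.52):
Code 2198.06 is under a tariff-rate quota (threshold 4,754 units). In-quota: 4,754 units at 1.5%; over-quota: 3,365 units at 20%.
Pro-rata value split: in-quota = €1,007,405.52 × 4,754/8,119 = €589,876.32; over-quota = €1,007,405.52 − €589,876.32 = €417,529.20.
In-quota duty = €589,876.32 × 1.5% = €8,848.14. Over-quota duty = €417,529.20 × 20% = €83,505.84.
Line duty = €8,848.14 + €83,505.84 = €92,353.98.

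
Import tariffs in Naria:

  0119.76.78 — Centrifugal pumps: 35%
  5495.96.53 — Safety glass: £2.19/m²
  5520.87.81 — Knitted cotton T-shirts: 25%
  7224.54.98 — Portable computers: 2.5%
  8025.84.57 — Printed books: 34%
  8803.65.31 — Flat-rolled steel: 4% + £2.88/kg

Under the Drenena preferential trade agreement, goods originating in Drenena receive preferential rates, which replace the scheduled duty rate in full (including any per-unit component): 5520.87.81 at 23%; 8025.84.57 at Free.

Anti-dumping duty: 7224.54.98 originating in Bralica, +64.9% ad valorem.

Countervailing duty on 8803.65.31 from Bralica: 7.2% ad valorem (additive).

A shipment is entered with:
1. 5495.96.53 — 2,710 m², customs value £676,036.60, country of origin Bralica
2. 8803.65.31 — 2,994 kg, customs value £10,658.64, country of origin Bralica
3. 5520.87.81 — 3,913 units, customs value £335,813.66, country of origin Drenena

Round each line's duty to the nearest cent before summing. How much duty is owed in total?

Line 1 (5495.96.53, Bralica, 2,710 m², £676,036.60):
Base rate for 5495.96.53 is £2.19/m².
Duty = 2,710 × £2.19 = £5,934.90.
Line 2 (8803.65.31, Bralica, 2,994 kg, £10,658.64):
Base rate for 8803.65.31 is 4% + £2.88/kg.
Additional duty on 8803.65.31 from Bralica: +7.2%. Applied ad valorem rate: 4% + 7.2% = 11.2%.
Duty = £10,658.64 × 11.2% + 2,994 × £2.88 = £9,816.49.
Line 3 (5520.87.81, Drenena, 3,913 units, £335,813.66):
Base rate for 5520.87.81 is 25%.
Origin Drenena qualifies under the Naria–Drenena agreement and 5520.87.81 is covered: preferential rate 23% applies instead.
Duty = £335,813.66 × 23% = £77,237.14.
Total = £5,934.90 + £9,816.49 + £77,237.14 = £92,988.53.

£92,988.53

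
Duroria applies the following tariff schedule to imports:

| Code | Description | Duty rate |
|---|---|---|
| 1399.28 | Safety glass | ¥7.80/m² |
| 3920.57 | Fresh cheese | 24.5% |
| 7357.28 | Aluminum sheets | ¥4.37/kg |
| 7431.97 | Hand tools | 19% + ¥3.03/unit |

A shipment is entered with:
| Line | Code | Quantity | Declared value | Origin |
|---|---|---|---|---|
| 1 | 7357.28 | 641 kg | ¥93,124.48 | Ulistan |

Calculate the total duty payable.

Line 1 (7357.28, Ulistan, 641 kg, ¥93,124.48):
Base rate for 7357.28 is ¥4.37/kg.
Duty = 641 × ¥4.37 = ¥2,801.17.

¥2,801.17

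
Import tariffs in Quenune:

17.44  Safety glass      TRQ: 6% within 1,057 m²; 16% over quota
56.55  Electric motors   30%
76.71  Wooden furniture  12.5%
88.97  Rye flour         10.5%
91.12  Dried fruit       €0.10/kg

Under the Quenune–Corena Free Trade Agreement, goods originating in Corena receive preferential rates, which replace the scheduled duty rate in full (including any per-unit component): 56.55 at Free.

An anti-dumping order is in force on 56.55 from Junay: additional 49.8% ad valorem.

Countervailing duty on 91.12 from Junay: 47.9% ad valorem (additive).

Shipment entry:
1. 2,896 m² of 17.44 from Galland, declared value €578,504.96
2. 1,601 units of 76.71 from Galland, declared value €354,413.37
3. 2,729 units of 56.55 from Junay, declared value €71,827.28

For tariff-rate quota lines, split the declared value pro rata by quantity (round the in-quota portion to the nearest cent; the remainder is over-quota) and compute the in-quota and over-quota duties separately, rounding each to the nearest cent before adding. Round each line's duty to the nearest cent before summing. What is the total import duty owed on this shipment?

€173,066.00

Line 1 (17.44, Galland, 2,896 m², €578,504.96):
Code 17.44 is under a tariff-rate quota (threshold 1,057 m²). In-quota: 1,057 m² at 6%; over-quota: 1,839 m² at 16%.
Pro-rata value split: in-quota = €578,504.96 × 1,057/2,896 = €211,146.32; over-quota = €578,504.96 − €211,146.32 = €367,358.64.
In-quota duty = €211,146.32 × 6% = €12,668.78. Over-quota duty = €367,358.64 × 16% = €58,777.38.
Line duty = €12,668.78 + €58,777.38 = €71,446.16.
Line 2 (76.71, Galland, 1,601 units, €354,413.37):
Base rate for 76.71 is 12.5%.
Duty = €354,413.37 × 12.5% = €44,301.67.
Line 3 (56.55, Junay, 2,729 units, €71,827.28):
Base rate for 56.55 is 30%.
56.55 has an FTA preferential rate, but origin Junay is not Corena; base rate stands.
Additional duty on 56.55 from Junay: +49.8%. Applied ad valorem rate: 30% + 49.8% = 79.8%.
Duty = €71,827.28 × 79.8% = €57,318.17.
Total = €71,446.16 + €44,301.67 + €57,318.17 = €173,066.00.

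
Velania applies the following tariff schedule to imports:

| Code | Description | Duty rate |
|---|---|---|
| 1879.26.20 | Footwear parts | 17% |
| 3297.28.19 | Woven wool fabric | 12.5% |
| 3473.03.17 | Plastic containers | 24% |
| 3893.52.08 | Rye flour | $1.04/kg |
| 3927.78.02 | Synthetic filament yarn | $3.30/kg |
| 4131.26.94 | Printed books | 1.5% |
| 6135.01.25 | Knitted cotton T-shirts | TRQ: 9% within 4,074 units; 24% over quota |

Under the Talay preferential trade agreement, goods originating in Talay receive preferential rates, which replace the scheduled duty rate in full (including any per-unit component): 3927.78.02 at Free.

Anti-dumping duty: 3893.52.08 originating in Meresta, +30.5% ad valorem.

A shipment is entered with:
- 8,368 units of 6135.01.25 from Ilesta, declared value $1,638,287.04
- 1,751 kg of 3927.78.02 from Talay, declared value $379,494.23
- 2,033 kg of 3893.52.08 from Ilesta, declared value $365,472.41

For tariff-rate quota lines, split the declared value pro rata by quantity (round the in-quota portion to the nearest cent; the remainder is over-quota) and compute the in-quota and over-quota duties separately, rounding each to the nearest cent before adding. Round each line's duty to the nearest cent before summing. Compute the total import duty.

$275,662.05

Line 1 (6135.01.25, Ilesta, 8,368 units, $1,638,287.04):
Code 6135.01.25 is under a tariff-rate quota (threshold 4,074 units). In-quota: 4,074 units at 9%; over-quota: 4,294 units at 24%.
Pro-rata value split: in-quota = $1,638,287.04 × 4,074/8,368 = $797,607.72; over-quota = $1,638,287.04 − $797,607.72 = $840,679.32.
In-quota duty = $797,607.72 × 9% = $71,784.69. Over-quota duty = $840,679.32 × 24% = $201,763.04.
Line duty = $71,784.69 + $201,763.04 = $273,547.73.
Line 2 (3927.78.02, Talay, 1,751 kg, $379,494.23):
Base rate for 3927.78.02 is $3.30/kg.
Origin Talay qualifies under the Velania–Talay agreement and 3927.78.02 is covered: preferential rate Free applies instead.
Duty = $379,494.23 × 0% = $0.00.
Line 3 (3893.52.08, Ilesta, 2,033 kg, $365,472.41):
Base rate for 3893.52.08 is $1.04/kg.
The additional-duty order on 3893.52.08 targets Meresta, not Ilesta; it does not apply.
Duty = 2,033 × $1.04 = $2,114.32.
Total = $273,547.73 + $0.00 + $2,114.32 = $275,662.05.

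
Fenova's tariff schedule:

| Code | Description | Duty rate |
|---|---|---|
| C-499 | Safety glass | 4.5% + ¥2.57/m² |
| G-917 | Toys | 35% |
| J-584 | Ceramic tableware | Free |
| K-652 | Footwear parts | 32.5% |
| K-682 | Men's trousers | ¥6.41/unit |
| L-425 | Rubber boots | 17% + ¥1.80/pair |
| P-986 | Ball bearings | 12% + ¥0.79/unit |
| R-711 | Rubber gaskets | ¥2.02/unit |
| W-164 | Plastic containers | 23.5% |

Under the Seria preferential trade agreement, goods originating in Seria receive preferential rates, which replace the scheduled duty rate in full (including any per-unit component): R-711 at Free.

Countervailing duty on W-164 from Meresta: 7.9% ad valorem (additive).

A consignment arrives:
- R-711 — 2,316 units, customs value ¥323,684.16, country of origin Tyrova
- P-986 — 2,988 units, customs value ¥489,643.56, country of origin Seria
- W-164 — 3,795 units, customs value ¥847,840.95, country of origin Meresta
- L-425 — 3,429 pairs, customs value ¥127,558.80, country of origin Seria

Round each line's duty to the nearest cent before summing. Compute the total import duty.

Line 1 (R-711, Tyrova, 2,316 units, ¥323,684.16):
Base rate for R-711 is ¥2.02/unit.
R-711 has an FTA preferential rate, but origin Tyrova is not Seria; base rate stands.
Duty = 2,316 × ¥2.02 = ¥4,678.32.
Line 2 (P-986, Seria, 2,988 units, ¥489,643.56):
Base rate for P-986 is 12% + ¥0.79/unit.
Origin Seria is the FTA partner but P-986 is not on the preference list; base rate stands.
Duty = ¥489,643.56 × 12% + 2,988 × ¥0.79 = ¥61,117.75.
Line 3 (W-164, Meresta, 3,795 units, ¥847,840.95):
Base rate for W-164 is 23.5%.
Additional duty on W-164 from Meresta: +7.9%. Applied ad valorem rate: 23.5% + 7.9% = 31.4%.
Duty = ¥847,840.95 × 31.4% = ¥266,222.06.
Line 4 (L-425, Seria, 3,429 pairs, ¥127,558.80):
Base rate for L-425 is 17% + ¥1.80/pair.
Origin Seria is the FTA partner but L-425 is not on the preference list; base rate stands.
Duty = ¥127,558.80 × 17% + 3,429 × ¥1.80 = ¥27,857.20.
Total = ¥4,678.32 + ¥61,117.75 + ¥266,222.06 + ¥27,857.20 = ¥359,875.33.

¥359,875.33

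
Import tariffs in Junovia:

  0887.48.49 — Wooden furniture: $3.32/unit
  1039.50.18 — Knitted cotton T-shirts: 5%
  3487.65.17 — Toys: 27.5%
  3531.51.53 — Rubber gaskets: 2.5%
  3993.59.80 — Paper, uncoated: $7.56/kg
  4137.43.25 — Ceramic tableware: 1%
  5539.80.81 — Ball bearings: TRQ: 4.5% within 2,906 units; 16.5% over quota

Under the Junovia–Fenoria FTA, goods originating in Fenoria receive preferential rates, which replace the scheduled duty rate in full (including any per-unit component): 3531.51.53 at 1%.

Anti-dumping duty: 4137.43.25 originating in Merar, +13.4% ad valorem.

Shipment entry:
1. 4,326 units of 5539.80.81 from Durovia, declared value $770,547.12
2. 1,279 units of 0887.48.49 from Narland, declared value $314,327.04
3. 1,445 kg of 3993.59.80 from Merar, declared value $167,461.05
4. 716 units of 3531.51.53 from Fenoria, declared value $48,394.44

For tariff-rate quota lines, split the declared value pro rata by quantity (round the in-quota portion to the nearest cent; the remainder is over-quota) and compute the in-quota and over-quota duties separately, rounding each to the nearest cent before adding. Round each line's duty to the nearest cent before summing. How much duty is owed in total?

Line 1 (5539.80.81, Durovia, 4,326 units, $770,547.12):
Code 5539.80.81 is under a tariff-rate quota (threshold 2,906 units). In-quota: 2,906 units at 4.5%; over-quota: 1,420 units at 16.5%.
Pro-rata value split: in-quota = $770,547.12 × 2,906/4,326 = $517,616.72; over-quota = $770,547.12 − $517,616.72 = $252,930.40.
In-quota duty = $517,616.72 × 4.5% = $23,292.75. Over-quota duty = $252,930.40 × 16.5% = $41,733.52.
Line duty = $23,292.75 + $41,733.52 = $65,026.27.
Line 2 (0887.48.49, Narland, 1,279 units, $314,327.04):
Base rate for 0887.48.49 is $3.32/unit.
Duty = 1,279 × $3.32 = $4,246.28.
Line 3 (3993.59.80, Merar, 1,445 kg, $167,461.05):
Base rate for 3993.59.80 is $7.56/kg.
Duty = 1,445 × $7.56 = $10,924.20.
Line 4 (3531.51.53, Fenoria, 716 units, $48,394.44):
Base rate for 3531.51.53 is 2.5%.
Origin Fenoria qualifies under the Junovia–Fenoria agreement and 3531.51.53 is covered: preferential rate 1% applies instead.
Duty = $48,394.44 × 1% = $483.94.
Total = $65,026.27 + $4,246.28 + $10,924.20 + $483.94 = $80,680.69.

$80,680.69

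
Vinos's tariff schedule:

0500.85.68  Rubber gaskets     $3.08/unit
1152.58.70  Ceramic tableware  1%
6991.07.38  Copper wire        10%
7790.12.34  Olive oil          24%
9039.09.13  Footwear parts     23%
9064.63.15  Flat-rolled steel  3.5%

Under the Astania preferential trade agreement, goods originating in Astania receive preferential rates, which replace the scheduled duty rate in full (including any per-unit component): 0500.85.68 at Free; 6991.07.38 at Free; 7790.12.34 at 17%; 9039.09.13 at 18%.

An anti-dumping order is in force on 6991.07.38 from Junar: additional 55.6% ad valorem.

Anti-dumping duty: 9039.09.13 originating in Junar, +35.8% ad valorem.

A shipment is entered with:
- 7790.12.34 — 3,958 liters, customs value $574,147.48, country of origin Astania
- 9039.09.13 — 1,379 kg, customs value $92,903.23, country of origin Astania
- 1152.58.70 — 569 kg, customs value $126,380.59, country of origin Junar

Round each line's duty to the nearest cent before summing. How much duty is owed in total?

Line 1 (7790.12.34, Astania, 3,958 liters, $574,147.48):
Base rate for 7790.12.34 is 24%.
Origin Astania qualifies under the Vinos–Astania agreement and 7790.12.34 is covered: preferential rate 17% applies instead.
Duty = $574,147.48 × 17% = $97,605.07.
Line 2 (9039.09.13, Astania, 1,379 kg, $92,903.23):
Base rate for 9039.09.13 is 23%.
Origin Astania qualifies under the Vinos–Astania agreement and 9039.09.13 is covered: preferential rate 18% applies instead.
The additional-duty order on 9039.09.13 targets Junar, not Astania; it does not apply.
Duty = $92,903.23 × 18% = $16,722.58.
Line 3 (1152.58.70, Junar, 569 kg, $126,380.59):
Base rate for 1152.58.70 is 1%.
Duty = $126,380.59 × 1% = $1,263.81.
Total = $97,605.07 + $16,722.58 + $1,263.81 = $115,591.46.

$115,591.46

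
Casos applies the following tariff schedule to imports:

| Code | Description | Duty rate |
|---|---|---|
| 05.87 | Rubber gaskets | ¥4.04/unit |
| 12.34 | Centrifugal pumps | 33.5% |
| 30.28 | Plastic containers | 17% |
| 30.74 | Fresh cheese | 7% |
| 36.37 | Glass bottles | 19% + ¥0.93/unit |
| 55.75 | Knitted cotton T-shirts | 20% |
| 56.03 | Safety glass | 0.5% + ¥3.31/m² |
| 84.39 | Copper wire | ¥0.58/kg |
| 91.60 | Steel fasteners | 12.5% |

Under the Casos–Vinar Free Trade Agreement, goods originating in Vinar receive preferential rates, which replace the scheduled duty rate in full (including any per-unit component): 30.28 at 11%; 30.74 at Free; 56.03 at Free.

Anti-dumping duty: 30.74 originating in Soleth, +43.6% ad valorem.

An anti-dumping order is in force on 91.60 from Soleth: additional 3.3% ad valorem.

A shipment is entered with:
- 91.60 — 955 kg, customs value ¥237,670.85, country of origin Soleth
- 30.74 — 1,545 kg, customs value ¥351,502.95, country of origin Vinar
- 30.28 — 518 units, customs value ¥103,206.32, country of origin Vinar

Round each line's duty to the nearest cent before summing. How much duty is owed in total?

Line 1 (91.60, Soleth, 955 kg, ¥237,670.85):
Base rate for 91.60 is 12.5%.
Additional duty on 91.60 from Soleth: +3.3%. Applied ad valorem rate: 12.5% + 3.3% = 15.8%.
Duty = ¥237,670.85 × 15.8% = ¥37,551.99.
Line 2 (30.74, Vinar, 1,545 kg, ¥351,502.95):
Base rate for 30.74 is 7%.
Origin Vinar qualifies under the Casos–Vinar agreement and 30.74 is covered: preferential rate Free applies instead.
The additional-duty order on 30.74 targets Soleth, not Vinar; it does not apply.
Duty = ¥351,502.95 × 0% = ¥0.00.
Line 3 (30.28, Vinar, 518 units, ¥103,206.32):
Base rate for 30.28 is 17%.
Origin Vinar qualifies under the Casos–Vinar agreement and 30.28 is covered: preferential rate 11% applies instead.
Duty = ¥103,206.32 × 11% = ¥11,352.70.
Total = ¥37,551.99 + ¥0.00 + ¥11,352.70 = ¥48,904.69.

¥48,904.69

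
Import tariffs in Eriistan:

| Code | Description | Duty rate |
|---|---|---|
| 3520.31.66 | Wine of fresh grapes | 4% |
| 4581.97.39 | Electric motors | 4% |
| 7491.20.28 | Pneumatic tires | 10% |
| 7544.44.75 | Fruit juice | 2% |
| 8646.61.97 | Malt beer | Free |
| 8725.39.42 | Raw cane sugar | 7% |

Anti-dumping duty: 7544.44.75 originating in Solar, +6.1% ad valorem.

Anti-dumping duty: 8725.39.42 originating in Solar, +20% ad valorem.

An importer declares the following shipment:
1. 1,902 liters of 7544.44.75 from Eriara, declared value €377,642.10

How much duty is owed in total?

Line 1 (7544.44.75, Eriara, 1,902 liters, €377,642.10):
Base rate for 7544.44.75 is 2%.
The additional-duty order on 7544.44.75 targets Solar, not Eriara; it does not apply.
Duty = €377,642.10 × 2% = €7,552.84.

€7,552.84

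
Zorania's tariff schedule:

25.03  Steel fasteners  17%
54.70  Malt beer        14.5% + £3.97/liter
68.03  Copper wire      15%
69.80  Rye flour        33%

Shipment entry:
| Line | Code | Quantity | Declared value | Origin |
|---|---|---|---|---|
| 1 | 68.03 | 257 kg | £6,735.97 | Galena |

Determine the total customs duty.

£1,010.40

Line 1 (68.03, Galena, 257 kg, £6,735.97):
Base rate for 68.03 is 15%.
Duty = £6,735.97 × 15% = £1,010.40.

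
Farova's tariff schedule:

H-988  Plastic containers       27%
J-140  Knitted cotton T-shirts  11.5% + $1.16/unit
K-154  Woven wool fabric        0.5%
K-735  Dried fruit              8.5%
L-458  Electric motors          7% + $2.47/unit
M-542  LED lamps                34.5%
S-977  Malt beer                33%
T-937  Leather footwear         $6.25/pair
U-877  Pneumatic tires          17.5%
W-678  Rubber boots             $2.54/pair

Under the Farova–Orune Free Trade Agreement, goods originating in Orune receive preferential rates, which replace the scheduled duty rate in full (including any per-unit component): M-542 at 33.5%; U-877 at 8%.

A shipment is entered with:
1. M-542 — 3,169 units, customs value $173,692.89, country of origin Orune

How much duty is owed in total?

$58,187.12

Line 1 (M-542, Orune, 3,169 units, $173,692.89):
Base rate for M-542 is 34.5%.
Origin Orune qualifies under the Farova–Orune agreement and M-542 is covered: preferential rate 33.5% applies instead.
Duty = $173,692.89 × 33.5% = $58,187.12.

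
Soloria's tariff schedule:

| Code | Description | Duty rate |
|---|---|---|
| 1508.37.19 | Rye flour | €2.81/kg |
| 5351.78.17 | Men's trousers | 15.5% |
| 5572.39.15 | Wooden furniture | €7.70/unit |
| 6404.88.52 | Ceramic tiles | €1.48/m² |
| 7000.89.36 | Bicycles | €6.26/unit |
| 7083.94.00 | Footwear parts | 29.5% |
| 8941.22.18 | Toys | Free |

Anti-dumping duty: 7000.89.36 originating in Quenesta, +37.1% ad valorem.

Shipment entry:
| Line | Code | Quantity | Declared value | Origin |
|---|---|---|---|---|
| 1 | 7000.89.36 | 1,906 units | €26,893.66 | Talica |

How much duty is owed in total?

€11,931.56

Line 1 (7000.89.36, Talica, 1,906 units, €26,893.66):
Base rate for 7000.89.36 is €6.26/unit.
The additional-duty order on 7000.89.36 targets Quenesta, not Talica; it does not apply.
Duty = 1,906 × €6.26 = €11,931.56.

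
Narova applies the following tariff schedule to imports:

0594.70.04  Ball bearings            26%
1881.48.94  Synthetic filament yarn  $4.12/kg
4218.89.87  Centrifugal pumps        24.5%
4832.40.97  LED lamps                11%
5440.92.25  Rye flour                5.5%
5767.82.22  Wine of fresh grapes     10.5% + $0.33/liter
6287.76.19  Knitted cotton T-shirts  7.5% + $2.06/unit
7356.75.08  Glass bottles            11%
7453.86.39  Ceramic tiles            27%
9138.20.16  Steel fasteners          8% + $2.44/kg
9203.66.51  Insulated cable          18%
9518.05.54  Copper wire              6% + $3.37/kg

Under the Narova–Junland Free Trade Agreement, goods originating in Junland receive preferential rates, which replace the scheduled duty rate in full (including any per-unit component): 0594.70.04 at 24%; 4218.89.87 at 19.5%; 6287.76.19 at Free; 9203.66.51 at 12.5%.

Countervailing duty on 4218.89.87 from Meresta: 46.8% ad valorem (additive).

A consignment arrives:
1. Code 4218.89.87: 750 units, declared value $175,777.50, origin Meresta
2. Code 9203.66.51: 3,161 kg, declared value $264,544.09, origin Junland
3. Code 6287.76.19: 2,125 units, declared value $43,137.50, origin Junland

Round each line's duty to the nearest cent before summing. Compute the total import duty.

$158,397.37

Line 1 (4218.89.87, Meresta, 750 units, $175,777.50):
Base rate for 4218.89.87 is 24.5%.
4218.89.87 has an FTA preferential rate, but origin Meresta is not Junland; base rate stands.
Additional duty on 4218.89.87 from Meresta: +46.8%. Applied ad valorem rate: 24.5% + 46.8% = 71.3%.
Duty = $175,777.50 × 71.3% = $125,329.36.
Line 2 (9203.66.51, Junland, 3,161 kg, $264,544.09):
Base rate for 9203.66.51 is 18%.
Origin Junland qualifies under the Narova–Junland agreement and 9203.66.51 is covered: preferential rate 12.5% applies instead.
Duty = $264,544.09 × 12.5% = $33,068.01.
Line 3 (6287.76.19, Junland, 2,125 units, $43,137.50):
Base rate for 6287.76.19 is 7.5% + $2.06/unit.
Origin Junland qualifies under the Narova–Junland agreement and 6287.76.19 is covered: preferential rate Free applies instead.
Duty = $43,137.50 × 0% = $0.00.
Total = $125,329.36 + $33,068.01 + $0.00 = $158,397.37.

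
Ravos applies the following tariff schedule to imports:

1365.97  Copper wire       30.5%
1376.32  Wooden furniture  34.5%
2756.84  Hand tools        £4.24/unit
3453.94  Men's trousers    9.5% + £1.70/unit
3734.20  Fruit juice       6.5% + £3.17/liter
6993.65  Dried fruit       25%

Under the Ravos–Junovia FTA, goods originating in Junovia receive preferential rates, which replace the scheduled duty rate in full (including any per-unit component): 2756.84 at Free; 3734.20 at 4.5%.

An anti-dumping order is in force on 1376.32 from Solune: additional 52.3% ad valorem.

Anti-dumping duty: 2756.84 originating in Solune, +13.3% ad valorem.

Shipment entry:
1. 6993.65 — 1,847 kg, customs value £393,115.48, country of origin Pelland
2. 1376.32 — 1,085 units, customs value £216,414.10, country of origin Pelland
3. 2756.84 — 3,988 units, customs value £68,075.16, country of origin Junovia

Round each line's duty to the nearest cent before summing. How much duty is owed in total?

Line 1 (6993.65, Pelland, 1,847 kg, £393,115.48):
Base rate for 6993.65 is 25%.
Duty = £393,115.48 × 25% = £98,278.87.
Line 2 (1376.32, Pelland, 1,085 units, £216,414.10):
Base rate for 1376.32 is 34.5%.
The additional-duty order on 1376.32 targets Solune, not Pelland; it does not apply.
Duty = £216,414.10 × 34.5% = £74,662.86.
Line 3 (2756.84, Junovia, 3,988 units, £68,075.16):
Base rate for 2756.84 is £4.24/unit.
Origin Junovia qualifies under the Ravos–Junovia agreement and 2756.84 is covered: preferential rate Free applies instead.
The additional-duty order on 2756.84 targets Solune, not Junovia; it does not apply.
Duty = £68,075.16 × 0% = £0.00.
Total = £98,278.87 + £74,662.86 + £0.00 = £172,941.73.

£172,941.73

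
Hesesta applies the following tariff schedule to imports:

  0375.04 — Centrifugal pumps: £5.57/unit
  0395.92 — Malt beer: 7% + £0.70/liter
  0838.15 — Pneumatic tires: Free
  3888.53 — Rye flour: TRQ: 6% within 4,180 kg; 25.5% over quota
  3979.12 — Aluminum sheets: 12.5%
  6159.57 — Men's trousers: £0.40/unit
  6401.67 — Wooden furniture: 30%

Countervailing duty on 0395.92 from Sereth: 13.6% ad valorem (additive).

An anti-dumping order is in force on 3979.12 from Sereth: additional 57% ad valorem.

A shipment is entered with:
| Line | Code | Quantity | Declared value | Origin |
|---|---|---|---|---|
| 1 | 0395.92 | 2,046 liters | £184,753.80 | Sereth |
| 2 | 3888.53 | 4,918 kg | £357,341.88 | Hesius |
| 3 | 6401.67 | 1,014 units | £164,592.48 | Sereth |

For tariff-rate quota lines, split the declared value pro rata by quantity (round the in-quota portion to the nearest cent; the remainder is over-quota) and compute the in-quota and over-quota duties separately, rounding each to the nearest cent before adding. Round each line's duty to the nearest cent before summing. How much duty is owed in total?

£120,766.24

Line 1 (0395.92, Sereth, 2,046 liters, £184,753.80):
Base rate for 0395.92 is 7% + £0.70/liter.
Additional duty on 0395.92 from Sereth: +13.6%. Applied ad valorem rate: 7% + 13.6% = 20.6%.
Duty = £184,753.80 × 20.6% + 2,046 × £0.70 = £39,491.48.
Line 2 (3888.53, Hesius, 4,918 kg, £357,341.88):
Code 3888.53 is under a tariff-rate quota (threshold 4,180 kg). In-quota: 4,180 kg at 6%; over-quota: 738 kg at 25.5%.
Pro-rata value split: in-quota = £357,341.88 × 4,180/4,918 = £303,718.80; over-quota = £357,341.88 − £303,718.80 = £53,623.08.
In-quota duty = £303,718.80 × 6% = £18,223.13. Over-quota duty = £53,623.08 × 25.5% = £13,673.89.
Line duty = £18,223.13 + £13,673.89 = £31,897.02.
Line 3 (6401.67, Sereth, 1,014 units, £164,592.48):
Base rate for 6401.67 is 30%.
Duty = £164,592.48 × 30% = £49,377.74.
Total = £39,491.48 + £31,897.02 + £49,377.74 = £120,766.24.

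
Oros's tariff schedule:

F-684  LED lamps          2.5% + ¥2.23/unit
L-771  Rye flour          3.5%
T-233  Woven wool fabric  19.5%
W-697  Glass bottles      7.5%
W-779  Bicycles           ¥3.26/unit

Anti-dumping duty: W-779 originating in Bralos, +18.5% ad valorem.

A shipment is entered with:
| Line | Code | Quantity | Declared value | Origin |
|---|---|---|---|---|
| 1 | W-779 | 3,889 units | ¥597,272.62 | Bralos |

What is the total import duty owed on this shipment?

¥123,173.57

Line 1 (W-779, Bralos, 3,889 units, ¥597,272.62):
Base rate for W-779 is ¥3.26/unit.
Additional duty on W-779 from Bralos: +18.5% ad valorem. Applied ad valorem rate = 18.5%.
Duty = ¥597,272.62 × 18.5% + 3,889 × ¥3.26 = ¥123,173.57.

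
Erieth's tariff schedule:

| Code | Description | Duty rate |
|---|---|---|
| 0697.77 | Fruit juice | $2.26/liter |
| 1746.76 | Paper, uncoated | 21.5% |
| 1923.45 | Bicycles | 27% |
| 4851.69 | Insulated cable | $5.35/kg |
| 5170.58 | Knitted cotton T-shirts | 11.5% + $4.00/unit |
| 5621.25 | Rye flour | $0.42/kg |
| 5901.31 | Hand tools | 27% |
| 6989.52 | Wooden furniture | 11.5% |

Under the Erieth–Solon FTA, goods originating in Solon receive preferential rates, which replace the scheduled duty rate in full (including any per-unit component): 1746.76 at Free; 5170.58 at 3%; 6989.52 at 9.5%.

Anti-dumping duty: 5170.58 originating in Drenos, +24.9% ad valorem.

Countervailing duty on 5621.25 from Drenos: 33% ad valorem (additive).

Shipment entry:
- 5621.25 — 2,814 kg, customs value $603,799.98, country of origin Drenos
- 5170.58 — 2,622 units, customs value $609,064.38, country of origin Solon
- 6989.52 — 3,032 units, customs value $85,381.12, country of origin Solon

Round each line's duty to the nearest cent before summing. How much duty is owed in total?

Line 1 (5621.25, Drenos, 2,814 kg, $603,799.98):
Base rate for 5621.25 is $0.42/kg.
Additional duty on 5621.25 from Drenos: +33% ad valorem. Applied ad valorem rate = 33%.
Duty = $603,799.98 × 33% + 2,814 × $0.42 = $200,435.87.
Line 2 (5170.58, Solon, 2,622 units, $609,064.38):
Base rate for 5170.58 is 11.5% + $4.00/unit.
Origin Solon qualifies under the Erieth–Solon agreement and 5170.58 is covered: preferential rate 3% applies instead.
The additional-duty order on 5170.58 targets Drenos, not Solon; it does not apply.
Duty = $609,064.38 × 3% = $18,271.93.
Line 3 (6989.52, Solon, 3,032 units, $85,381.12):
Base rate for 6989.52 is 11.5%.
Origin Solon qualifies under the Erieth–Solon agreement and 6989.52 is covered: preferential rate 9.5% applies instead.
Duty = $85,381.12 × 9.5% = $8,111.21.
Total = $200,435.87 + $18,271.93 + $8,111.21 = $226,819.01.

$226,819.01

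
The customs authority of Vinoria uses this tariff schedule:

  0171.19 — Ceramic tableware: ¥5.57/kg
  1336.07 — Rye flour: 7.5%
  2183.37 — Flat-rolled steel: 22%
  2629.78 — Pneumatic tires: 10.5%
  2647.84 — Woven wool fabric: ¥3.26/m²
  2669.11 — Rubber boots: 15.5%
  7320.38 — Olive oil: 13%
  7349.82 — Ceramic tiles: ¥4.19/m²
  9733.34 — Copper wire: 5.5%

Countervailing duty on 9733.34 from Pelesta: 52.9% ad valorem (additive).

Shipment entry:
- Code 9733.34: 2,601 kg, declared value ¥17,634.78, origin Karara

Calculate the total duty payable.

¥969.91

Line 1 (9733.34, Karara, 2,601 kg, ¥17,634.78):
Base rate for 9733.34 is 5.5%.
The additional-duty order on 9733.34 targets Pelesta, not Karara; it does not apply.
Duty = ¥17,634.78 × 5.5% = ¥969.91.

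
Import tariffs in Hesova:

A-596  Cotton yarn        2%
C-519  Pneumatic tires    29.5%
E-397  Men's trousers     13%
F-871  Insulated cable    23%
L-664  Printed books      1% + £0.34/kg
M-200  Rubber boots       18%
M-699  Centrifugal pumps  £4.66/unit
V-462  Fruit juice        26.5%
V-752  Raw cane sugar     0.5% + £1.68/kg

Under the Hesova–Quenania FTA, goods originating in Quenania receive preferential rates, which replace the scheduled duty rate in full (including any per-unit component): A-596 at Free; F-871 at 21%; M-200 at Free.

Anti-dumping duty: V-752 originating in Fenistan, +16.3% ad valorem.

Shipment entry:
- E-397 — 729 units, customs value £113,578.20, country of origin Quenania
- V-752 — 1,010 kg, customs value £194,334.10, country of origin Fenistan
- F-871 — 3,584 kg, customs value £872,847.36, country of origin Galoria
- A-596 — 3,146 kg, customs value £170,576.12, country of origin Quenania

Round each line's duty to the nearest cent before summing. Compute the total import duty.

£249,864.99

Line 1 (E-397, Quenania, 729 units, £113,578.20):
Base rate for E-397 is 13%.
Origin Quenania is the FTA partner but E-397 is not on the preference list; base rate stands.
Duty = £113,578.20 × 13% = £14,765.17.
Line 2 (V-752, Fenistan, 1,010 kg, £194,334.10):
Base rate for V-752 is 0.5% + £1.68/kg.
Additional duty on V-752 from Fenistan: +16.3%. Applied ad valorem rate: 0.5% + 16.3% = 16.8%.
Duty = £194,334.10 × 16.8% + 1,010 × £1.68 = £34,344.93.
Line 3 (F-871, Galoria, 3,584 kg, £872,847.36):
Base rate for F-871 is 23%.
F-871 has an FTA preferential rate, but origin Galoria is not Quenania; base rate stands.
Duty = £872,847.36 × 23% = £200,754.89.
Line 4 (A-596, Quenania, 3,146 kg, £170,576.12):
Base rate for A-596 is 2%.
Origin Quenania qualifies under the Hesova–Quenania agreement and A-596 is covered: preferential rate Free applies instead.
Duty = £170,576.12 × 0% = £0.00.
Total = £14,765.17 + £34,344.93 + £200,754.89 + £0.00 = £249,864.99.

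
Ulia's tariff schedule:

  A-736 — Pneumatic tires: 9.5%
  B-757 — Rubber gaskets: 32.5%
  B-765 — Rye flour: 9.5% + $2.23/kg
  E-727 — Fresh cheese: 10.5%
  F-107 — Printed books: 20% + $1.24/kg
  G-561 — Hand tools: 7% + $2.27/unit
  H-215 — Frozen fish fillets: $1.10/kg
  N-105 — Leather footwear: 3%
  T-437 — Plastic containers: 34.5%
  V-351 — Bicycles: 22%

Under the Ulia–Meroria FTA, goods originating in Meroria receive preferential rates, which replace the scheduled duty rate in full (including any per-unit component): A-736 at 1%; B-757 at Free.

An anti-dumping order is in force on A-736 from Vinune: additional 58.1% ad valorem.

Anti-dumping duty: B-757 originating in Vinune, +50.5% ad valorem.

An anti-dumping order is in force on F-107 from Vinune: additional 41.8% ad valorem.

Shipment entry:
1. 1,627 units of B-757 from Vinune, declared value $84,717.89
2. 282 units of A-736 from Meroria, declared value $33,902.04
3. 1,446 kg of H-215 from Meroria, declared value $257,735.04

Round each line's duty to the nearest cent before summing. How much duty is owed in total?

Line 1 (B-757, Vinune, 1,627 units, $84,717.89):
Base rate for B-757 is 32.5%.
B-757 has an FTA preferential rate, but origin Vinune is not Meroria; base rate stands.
Additional duty on B-757 from Vinune: +50.5%. Applied ad valorem rate: 32.5% + 50.5% = 83%.
Duty = $84,717.89 × 83% = $70,315.85.
Line 2 (A-736, Meroria, 282 units, $33,902.04):
Base rate for A-736 is 9.5%.
Origin Meroria qualifies under the Ulia–Meroria agreement and A-736 is covered: preferential rate 1% applies instead.
The additional-duty order on A-736 targets Vinune, not Meroria; it does not apply.
Duty = $33,902.04 × 1% = $339.02.
Line 3 (H-215, Meroria, 1,446 kg, $257,735.04):
Base rate for H-215 is $1.10/kg.
Origin Meroria is the FTA partner but H-215 is not on the preference list; base rate stands.
Duty = 1,446 × $1.10 = $1,590.60.
Total = $70,315.85 + $339.02 + $1,590.60 = $72,245.47.

$72,245.47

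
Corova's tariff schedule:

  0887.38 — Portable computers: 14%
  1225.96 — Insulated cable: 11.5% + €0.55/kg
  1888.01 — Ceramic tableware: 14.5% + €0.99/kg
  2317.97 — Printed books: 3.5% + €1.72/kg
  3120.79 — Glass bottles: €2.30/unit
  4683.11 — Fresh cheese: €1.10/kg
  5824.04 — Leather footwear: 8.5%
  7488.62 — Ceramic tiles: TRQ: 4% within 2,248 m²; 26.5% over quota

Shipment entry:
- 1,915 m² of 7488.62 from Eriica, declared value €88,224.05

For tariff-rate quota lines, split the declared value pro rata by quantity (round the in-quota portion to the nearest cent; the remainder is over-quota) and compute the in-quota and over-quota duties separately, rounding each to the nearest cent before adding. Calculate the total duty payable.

Line 1 (7488.62, Eriica, 1,915 m², €88,224.05):
Code 7488.62 is under a tariff-rate quota (threshold 2,248 m²). Quantity 1,915 m² is within the quota, so the in-quota rate 4% applies to the full value.
Duty = €88,224.05 × 4% = €3,528.96.

€3,528.96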